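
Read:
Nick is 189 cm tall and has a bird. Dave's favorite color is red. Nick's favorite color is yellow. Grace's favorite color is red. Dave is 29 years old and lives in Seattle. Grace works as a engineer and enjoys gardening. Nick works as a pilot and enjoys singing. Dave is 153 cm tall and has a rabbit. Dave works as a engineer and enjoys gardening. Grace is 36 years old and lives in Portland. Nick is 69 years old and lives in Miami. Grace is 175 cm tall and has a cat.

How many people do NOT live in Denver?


Not in Denver: 3

3


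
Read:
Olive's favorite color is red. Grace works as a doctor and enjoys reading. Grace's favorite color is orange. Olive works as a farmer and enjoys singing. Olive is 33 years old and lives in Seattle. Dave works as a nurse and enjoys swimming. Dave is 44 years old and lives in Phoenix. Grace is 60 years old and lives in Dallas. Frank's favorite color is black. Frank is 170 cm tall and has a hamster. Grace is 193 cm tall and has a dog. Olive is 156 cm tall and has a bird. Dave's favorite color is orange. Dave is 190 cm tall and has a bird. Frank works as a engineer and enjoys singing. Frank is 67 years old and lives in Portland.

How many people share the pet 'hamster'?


Count: 1

1


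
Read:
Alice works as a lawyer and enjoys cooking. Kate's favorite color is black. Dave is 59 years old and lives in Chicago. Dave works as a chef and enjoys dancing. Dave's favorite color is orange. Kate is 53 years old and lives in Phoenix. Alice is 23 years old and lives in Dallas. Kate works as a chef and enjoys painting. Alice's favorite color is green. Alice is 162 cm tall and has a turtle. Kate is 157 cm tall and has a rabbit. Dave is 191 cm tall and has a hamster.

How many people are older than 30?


Filter: 2

2


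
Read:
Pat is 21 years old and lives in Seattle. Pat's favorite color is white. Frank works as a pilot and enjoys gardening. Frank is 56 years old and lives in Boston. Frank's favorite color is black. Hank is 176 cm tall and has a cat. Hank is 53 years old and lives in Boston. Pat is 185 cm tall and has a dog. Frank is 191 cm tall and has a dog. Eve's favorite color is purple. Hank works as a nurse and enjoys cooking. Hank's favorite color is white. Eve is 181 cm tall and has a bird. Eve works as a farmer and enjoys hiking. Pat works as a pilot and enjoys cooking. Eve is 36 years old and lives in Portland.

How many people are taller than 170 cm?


Taller than 170: 4

4


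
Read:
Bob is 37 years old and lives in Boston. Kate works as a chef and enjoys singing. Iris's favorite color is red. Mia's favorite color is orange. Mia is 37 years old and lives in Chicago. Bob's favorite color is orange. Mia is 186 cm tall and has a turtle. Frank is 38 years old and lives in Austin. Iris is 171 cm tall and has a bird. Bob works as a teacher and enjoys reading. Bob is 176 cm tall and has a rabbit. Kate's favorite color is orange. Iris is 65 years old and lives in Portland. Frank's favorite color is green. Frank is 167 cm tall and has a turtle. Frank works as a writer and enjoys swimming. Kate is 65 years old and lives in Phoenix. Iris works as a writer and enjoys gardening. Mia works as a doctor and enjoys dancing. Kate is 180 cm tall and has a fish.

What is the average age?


Sum=242, n=5, avg=48.4

48.4


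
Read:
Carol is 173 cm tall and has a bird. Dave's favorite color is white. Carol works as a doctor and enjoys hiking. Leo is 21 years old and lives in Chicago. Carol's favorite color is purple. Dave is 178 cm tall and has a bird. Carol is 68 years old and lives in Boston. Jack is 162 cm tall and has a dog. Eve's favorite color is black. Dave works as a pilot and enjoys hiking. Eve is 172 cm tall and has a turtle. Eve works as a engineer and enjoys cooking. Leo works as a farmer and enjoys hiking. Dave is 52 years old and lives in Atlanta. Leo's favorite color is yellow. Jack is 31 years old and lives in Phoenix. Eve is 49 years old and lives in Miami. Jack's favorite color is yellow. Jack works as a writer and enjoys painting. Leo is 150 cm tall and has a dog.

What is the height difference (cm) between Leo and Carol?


|150 - 173| = 23

23


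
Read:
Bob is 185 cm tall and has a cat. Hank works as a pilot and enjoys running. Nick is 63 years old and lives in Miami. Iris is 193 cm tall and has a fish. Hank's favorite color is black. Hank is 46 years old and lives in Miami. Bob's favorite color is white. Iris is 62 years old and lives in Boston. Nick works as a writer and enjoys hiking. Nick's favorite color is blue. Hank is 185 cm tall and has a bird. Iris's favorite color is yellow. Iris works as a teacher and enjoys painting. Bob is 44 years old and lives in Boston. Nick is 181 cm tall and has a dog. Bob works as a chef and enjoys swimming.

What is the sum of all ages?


46+63+62+44 = 215

215


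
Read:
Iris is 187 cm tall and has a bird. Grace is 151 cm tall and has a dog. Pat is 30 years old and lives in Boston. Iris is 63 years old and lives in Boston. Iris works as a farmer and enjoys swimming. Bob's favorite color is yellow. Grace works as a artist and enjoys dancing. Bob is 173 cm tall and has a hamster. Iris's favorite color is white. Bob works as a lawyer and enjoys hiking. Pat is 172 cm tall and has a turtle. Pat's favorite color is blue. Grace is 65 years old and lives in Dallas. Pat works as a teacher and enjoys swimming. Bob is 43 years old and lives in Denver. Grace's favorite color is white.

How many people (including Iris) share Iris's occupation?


Iris is a farmer. Count = 1

1


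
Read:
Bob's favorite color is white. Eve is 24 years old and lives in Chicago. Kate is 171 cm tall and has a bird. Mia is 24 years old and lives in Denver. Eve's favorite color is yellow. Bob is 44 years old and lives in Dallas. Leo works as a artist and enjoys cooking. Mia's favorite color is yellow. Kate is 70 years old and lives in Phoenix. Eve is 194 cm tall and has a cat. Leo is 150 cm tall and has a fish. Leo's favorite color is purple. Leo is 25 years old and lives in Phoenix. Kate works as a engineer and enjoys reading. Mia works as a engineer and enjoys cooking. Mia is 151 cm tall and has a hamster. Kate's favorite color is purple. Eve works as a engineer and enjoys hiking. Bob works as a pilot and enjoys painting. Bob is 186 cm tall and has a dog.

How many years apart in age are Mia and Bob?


24 vs 44, diff = 20

20


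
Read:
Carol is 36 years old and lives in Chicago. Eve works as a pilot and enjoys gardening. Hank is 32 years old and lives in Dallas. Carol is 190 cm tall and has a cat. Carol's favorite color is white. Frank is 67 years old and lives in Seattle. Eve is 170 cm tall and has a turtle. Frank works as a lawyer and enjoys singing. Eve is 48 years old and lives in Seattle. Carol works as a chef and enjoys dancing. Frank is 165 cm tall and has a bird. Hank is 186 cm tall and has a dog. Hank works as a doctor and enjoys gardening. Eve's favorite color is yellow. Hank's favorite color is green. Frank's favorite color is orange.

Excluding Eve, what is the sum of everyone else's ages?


Sum (excluding Eve): 135

135


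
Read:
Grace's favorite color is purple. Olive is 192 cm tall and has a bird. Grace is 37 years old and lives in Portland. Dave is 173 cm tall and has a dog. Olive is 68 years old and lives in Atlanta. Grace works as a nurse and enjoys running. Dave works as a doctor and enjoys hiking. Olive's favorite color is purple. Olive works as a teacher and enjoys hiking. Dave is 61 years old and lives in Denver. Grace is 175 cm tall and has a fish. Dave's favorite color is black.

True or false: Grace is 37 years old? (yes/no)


Grace is actually 37. yes

yes


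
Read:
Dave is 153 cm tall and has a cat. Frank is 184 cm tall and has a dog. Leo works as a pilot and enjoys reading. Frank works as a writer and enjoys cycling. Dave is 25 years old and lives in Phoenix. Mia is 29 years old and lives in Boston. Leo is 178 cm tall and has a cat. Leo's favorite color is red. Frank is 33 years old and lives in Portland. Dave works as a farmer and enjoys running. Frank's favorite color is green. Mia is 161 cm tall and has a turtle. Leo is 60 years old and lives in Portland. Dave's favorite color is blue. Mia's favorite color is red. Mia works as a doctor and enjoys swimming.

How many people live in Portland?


Count in Portland: 2

2


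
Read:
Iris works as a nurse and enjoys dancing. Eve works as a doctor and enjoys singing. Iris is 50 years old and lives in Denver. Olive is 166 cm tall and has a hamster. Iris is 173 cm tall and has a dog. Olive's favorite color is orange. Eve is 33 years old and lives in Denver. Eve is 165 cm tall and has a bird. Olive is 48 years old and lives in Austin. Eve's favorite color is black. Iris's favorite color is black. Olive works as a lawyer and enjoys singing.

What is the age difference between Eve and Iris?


|33 - 50| = 17

17


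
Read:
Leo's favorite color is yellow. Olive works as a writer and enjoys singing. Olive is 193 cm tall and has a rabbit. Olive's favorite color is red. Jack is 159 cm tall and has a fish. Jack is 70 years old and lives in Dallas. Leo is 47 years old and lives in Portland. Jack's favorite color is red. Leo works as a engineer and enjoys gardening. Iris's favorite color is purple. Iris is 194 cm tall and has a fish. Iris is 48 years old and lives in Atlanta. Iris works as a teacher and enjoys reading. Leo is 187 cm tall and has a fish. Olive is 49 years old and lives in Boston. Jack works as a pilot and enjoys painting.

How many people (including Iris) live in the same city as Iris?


Iris lives in Atlanta. Count = 1

1


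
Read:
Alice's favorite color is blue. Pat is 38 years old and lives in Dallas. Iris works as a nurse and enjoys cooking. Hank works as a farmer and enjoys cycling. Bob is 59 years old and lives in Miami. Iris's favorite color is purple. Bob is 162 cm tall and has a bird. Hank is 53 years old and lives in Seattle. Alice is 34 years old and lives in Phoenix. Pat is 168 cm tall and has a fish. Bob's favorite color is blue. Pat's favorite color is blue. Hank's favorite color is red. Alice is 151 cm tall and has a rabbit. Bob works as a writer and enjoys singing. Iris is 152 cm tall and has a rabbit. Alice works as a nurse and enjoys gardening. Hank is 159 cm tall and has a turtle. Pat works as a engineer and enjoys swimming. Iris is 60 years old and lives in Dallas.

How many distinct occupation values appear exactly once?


Unique occupation values: 3

3


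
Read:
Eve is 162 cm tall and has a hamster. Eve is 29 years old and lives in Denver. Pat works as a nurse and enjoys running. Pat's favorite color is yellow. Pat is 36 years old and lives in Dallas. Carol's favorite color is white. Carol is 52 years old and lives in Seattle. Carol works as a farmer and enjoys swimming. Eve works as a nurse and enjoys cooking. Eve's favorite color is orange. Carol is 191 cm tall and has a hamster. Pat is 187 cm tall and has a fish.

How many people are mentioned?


People: Carol, Pat, Eve. Count = 3

3


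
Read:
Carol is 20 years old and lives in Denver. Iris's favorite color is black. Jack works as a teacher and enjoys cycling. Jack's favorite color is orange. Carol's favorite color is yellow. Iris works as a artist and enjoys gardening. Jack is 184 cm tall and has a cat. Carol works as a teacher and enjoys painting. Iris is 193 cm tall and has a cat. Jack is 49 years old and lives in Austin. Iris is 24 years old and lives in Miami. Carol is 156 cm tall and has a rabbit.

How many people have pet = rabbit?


Count: 1

1


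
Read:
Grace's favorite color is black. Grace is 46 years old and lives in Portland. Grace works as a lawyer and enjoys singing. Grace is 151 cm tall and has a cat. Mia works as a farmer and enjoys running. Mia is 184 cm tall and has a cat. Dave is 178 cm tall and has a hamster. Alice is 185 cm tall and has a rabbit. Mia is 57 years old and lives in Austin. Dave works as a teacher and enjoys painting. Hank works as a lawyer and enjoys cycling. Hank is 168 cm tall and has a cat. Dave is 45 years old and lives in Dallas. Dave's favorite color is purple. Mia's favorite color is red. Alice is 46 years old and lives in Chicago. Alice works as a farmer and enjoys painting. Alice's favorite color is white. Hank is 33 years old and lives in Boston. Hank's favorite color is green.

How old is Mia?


Mia is 57 years old

57


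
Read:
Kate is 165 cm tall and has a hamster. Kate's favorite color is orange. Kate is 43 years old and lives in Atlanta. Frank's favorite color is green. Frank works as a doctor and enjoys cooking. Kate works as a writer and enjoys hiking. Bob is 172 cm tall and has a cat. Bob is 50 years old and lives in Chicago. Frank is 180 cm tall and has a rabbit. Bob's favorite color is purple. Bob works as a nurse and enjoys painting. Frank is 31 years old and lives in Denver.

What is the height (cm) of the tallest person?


Tallest: Frank at 180 cm

180


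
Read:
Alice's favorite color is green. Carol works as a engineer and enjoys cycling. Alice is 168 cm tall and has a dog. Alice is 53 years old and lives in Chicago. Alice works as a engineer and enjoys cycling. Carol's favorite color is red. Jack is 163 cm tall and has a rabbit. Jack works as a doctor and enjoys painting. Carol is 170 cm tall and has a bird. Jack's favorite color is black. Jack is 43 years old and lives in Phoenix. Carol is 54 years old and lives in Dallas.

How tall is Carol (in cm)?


Carol is 170 cm tall

170


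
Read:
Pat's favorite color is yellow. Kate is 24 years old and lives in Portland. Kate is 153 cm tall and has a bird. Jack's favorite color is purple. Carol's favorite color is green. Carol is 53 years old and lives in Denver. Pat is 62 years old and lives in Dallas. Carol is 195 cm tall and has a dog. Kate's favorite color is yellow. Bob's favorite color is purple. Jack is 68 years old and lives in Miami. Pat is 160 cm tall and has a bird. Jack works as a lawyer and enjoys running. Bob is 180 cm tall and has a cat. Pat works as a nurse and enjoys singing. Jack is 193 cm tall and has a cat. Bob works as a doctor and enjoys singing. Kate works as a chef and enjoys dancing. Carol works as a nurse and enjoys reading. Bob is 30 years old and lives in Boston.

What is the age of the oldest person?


Oldest: Jack at 68

68


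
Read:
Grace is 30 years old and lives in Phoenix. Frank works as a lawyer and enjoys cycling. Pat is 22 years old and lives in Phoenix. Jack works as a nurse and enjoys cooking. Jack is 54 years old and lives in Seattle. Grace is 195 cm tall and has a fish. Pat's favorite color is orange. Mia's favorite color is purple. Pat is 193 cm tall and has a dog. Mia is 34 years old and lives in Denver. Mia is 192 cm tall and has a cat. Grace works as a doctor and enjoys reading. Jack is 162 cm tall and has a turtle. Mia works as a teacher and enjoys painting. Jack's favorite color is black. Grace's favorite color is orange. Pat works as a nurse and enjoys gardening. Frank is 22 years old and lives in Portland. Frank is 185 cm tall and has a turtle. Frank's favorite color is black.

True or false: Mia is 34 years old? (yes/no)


Mia is actually 34. yes

yes


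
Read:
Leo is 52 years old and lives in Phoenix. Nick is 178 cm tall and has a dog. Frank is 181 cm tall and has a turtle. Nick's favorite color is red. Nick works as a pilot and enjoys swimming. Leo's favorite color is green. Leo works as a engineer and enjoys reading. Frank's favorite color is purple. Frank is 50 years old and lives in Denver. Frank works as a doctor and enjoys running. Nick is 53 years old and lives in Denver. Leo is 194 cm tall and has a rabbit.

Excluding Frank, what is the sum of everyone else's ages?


Sum (excluding Frank): 105

105


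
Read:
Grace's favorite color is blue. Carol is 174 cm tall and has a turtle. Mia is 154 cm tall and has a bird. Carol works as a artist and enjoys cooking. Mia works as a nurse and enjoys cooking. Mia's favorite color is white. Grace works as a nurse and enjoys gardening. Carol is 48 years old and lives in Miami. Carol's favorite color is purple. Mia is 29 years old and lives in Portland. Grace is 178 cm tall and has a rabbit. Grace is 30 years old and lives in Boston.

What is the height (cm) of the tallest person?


Tallest: Grace at 178 cm

178


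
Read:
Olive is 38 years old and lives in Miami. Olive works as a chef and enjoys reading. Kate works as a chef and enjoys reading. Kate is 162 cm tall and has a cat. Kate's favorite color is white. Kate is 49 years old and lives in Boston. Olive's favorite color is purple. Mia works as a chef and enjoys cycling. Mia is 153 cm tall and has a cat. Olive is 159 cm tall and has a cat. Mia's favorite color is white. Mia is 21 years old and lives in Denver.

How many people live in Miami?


Count in Miami: 1

1


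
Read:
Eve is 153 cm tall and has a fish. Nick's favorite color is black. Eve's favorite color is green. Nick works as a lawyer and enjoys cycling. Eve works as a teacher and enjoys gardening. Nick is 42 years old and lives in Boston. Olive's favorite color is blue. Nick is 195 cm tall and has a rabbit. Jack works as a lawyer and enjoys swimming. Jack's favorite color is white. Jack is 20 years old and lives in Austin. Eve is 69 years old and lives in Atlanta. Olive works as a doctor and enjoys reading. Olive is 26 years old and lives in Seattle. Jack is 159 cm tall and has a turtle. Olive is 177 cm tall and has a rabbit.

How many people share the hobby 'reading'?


Count: 1

1


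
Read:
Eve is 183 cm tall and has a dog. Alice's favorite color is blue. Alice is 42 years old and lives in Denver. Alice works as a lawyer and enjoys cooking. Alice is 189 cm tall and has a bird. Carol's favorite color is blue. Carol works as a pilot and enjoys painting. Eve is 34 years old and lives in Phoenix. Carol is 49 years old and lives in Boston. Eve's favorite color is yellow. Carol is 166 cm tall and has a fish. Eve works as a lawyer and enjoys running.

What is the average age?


Sum=125, n=3, avg=41.67

41.67


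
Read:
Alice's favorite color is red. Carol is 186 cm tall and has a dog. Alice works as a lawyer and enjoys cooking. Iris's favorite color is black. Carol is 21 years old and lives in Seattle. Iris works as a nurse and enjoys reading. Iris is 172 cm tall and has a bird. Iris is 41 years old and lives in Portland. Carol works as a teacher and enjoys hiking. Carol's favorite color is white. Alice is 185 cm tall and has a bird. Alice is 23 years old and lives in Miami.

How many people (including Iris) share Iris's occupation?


Iris is a nurse. Count = 1

1


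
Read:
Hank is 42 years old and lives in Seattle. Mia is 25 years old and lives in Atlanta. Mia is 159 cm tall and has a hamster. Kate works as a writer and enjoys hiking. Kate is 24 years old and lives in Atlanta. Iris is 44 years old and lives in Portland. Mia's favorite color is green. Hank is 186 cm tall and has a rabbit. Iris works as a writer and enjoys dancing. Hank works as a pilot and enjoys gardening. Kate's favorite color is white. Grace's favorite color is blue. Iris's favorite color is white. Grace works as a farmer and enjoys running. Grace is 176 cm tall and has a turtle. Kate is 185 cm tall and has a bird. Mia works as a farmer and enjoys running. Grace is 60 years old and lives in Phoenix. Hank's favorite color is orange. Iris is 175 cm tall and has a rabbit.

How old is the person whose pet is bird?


Person with pet=bird is Kate, age 24

24


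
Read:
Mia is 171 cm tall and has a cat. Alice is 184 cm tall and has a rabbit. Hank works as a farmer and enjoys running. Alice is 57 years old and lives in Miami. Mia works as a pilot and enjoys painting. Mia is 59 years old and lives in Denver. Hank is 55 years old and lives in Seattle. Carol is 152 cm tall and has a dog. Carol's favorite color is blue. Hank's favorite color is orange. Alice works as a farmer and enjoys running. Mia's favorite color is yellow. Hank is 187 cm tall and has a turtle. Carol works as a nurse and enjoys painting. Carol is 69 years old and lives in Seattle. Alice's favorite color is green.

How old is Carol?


Carol is 69 years old

69


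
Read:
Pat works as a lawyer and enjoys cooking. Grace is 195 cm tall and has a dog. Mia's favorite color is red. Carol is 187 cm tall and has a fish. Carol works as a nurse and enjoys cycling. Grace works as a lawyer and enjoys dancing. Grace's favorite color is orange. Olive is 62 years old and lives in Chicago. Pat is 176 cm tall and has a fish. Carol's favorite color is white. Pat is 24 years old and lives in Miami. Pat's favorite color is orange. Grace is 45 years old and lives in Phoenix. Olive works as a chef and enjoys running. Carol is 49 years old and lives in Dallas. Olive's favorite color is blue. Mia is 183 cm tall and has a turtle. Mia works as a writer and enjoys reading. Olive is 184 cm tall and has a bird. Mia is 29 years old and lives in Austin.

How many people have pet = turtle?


Count: 1

1


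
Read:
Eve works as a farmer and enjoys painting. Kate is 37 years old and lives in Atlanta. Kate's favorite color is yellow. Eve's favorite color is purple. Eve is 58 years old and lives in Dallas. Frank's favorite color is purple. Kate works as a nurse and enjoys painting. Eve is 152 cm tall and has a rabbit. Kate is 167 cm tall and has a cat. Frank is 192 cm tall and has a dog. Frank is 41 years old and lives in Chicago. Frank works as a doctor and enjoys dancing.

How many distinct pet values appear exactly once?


Unique pet values: 3

3


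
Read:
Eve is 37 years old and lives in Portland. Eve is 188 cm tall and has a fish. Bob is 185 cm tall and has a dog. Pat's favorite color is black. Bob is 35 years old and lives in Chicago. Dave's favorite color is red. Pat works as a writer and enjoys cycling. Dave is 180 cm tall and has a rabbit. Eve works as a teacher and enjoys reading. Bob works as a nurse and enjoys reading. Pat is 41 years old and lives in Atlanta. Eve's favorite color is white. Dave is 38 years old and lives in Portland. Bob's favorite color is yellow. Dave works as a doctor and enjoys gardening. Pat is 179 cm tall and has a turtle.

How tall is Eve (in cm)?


Eve is 188 cm tall

188


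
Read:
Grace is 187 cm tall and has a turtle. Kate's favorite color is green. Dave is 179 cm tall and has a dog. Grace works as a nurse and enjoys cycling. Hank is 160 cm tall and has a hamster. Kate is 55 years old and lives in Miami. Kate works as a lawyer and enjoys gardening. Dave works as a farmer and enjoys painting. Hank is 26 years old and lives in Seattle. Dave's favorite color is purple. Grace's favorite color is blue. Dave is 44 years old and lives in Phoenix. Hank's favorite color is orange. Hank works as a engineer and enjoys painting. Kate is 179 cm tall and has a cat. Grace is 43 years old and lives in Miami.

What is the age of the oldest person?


Oldest: Kate at 55

55


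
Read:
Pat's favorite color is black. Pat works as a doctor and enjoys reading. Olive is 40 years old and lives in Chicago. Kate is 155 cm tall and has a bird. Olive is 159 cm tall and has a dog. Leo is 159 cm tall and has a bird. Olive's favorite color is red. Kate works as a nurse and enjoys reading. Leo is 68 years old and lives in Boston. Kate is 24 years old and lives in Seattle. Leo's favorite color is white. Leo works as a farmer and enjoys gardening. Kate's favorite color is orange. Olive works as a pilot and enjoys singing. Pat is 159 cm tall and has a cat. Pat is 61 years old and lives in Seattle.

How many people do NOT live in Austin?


Not in Austin: 4

4


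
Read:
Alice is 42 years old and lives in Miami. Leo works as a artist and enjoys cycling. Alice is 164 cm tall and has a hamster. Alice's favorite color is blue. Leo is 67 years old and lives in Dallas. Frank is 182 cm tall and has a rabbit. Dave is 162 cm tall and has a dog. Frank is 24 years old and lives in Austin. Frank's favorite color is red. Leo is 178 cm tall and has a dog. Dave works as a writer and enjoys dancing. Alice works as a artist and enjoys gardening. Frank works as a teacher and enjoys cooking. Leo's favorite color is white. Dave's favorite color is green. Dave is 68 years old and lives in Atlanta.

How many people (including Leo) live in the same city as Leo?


Leo lives in Dallas. Count = 1

1


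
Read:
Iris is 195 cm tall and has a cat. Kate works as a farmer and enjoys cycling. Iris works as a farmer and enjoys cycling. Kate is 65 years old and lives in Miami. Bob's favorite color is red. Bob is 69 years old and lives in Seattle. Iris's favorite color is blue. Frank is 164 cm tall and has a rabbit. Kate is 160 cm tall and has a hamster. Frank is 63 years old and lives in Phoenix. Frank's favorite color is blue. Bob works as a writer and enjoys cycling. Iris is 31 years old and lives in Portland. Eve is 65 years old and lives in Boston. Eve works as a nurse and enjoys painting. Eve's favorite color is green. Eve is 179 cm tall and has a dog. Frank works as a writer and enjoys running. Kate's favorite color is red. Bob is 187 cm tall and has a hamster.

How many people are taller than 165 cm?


Taller than 165: 3

3


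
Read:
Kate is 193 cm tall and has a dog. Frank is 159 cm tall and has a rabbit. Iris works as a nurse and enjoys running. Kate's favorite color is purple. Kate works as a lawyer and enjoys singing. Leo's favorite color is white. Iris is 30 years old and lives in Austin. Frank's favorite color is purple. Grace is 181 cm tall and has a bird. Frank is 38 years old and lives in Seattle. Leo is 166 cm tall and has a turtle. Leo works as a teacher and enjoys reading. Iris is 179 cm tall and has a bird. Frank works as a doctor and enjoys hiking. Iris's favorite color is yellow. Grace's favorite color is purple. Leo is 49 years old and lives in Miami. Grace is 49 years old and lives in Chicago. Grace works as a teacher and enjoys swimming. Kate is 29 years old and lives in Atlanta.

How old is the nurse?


The nurse is Iris, age 30

30


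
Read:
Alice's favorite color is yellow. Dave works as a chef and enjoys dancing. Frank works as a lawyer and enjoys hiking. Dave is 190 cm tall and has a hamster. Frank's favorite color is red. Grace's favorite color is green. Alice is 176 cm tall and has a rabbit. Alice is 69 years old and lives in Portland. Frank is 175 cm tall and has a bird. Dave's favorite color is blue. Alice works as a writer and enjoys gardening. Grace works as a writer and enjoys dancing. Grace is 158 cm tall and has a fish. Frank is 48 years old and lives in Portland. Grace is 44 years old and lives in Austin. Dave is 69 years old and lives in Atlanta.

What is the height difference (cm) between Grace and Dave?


|158 - 190| = 32

32


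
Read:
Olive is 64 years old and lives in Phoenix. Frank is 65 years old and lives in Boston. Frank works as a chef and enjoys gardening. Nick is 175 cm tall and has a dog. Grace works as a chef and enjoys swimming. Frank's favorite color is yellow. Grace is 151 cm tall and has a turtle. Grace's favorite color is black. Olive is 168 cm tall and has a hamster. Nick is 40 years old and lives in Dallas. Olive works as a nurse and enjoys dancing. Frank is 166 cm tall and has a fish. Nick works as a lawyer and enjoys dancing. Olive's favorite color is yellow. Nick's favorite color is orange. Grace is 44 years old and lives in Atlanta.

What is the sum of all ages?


64+65+44+40 = 213

213


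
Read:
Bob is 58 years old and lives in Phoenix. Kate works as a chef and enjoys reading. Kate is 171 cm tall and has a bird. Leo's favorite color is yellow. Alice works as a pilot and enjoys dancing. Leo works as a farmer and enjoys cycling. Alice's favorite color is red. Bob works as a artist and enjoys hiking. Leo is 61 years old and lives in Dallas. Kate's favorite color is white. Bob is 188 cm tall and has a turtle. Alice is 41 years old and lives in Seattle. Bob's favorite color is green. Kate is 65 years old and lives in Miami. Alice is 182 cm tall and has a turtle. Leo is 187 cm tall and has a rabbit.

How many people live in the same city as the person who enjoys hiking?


Person with hobby hiking is Bob, city Phoenix. Count = 1

1


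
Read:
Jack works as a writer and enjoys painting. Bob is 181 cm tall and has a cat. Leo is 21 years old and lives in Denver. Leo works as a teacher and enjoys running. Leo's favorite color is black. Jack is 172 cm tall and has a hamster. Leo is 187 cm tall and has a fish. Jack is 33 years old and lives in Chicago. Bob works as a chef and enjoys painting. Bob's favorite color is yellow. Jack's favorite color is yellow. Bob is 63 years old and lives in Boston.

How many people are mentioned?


People: Bob, Jack, Leo. Count = 3

3


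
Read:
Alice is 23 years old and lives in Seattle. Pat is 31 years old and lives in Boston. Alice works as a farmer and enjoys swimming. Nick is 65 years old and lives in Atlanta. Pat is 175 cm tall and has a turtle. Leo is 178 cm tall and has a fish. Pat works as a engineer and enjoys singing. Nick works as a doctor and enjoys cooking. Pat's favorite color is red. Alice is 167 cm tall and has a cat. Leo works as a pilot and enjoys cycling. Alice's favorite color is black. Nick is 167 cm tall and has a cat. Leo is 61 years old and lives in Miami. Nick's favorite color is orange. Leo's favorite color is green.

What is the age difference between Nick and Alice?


|65 - 23| = 42

42


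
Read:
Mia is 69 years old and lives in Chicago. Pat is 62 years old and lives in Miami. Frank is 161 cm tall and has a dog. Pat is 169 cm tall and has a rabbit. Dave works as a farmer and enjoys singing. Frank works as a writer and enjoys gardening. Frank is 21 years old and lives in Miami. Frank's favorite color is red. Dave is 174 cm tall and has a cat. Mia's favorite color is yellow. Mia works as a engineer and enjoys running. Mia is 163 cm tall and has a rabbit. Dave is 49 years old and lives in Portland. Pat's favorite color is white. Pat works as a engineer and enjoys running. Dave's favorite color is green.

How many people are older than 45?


Filter: 3

3


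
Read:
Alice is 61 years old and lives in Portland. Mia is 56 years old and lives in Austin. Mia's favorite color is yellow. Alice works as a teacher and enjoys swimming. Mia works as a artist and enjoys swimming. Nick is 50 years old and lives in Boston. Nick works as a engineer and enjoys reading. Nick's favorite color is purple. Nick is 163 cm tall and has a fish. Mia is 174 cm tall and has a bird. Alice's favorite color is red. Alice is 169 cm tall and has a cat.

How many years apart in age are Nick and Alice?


50 vs 61, diff = 11

11


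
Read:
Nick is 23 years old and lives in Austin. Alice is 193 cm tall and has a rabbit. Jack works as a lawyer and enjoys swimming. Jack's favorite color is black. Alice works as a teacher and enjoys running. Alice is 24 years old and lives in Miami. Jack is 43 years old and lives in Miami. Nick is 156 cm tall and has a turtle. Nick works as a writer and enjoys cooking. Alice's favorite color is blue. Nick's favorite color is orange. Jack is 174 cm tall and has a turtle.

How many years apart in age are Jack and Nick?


43 vs 23, diff = 20

20


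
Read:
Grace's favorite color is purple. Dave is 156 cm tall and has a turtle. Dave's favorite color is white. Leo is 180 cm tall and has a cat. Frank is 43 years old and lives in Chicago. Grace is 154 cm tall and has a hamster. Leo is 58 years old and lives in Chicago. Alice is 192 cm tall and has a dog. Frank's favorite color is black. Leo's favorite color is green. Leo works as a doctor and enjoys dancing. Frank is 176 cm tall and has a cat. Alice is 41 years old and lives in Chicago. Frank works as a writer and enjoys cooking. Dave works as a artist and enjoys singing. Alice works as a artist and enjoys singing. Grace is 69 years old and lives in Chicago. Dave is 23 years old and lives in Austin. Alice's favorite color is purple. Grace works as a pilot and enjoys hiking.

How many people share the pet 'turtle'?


Count: 1

1


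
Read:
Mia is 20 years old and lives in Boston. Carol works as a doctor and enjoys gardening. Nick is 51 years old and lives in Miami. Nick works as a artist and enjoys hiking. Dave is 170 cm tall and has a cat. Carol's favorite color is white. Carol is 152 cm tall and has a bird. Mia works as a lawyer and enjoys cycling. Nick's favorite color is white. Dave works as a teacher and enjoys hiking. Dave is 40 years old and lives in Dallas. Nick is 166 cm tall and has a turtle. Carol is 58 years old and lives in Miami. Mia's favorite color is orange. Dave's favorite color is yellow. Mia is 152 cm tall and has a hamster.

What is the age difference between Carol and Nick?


|58 - 51| = 7

7


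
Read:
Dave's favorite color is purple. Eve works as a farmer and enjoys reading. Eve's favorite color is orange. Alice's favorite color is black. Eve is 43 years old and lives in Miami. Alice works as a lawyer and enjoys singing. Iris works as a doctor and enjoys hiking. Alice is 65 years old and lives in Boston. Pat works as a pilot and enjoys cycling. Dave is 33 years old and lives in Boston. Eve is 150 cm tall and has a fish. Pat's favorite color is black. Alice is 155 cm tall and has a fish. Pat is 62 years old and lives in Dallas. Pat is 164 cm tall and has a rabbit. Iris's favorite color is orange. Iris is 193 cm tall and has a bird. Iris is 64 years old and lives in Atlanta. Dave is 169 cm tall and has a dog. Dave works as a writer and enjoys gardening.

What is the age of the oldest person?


Oldest: Alice at 65

65


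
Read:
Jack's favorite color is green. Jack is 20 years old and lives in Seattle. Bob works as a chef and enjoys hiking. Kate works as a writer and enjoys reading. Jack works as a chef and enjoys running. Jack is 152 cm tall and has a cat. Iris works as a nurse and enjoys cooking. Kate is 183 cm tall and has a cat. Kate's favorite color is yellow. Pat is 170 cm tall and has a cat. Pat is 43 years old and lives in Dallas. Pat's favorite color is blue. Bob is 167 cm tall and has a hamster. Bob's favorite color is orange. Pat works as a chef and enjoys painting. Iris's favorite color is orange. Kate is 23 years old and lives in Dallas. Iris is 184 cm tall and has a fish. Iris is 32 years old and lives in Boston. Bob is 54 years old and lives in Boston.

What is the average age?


Sum=172, n=5, avg=34.4

34.4


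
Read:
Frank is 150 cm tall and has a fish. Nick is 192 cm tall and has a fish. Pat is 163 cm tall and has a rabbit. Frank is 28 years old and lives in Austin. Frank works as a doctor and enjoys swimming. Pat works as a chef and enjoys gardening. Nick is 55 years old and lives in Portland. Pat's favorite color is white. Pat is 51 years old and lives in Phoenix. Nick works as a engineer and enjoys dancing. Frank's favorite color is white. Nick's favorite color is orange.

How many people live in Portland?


Count in Portland: 1

1


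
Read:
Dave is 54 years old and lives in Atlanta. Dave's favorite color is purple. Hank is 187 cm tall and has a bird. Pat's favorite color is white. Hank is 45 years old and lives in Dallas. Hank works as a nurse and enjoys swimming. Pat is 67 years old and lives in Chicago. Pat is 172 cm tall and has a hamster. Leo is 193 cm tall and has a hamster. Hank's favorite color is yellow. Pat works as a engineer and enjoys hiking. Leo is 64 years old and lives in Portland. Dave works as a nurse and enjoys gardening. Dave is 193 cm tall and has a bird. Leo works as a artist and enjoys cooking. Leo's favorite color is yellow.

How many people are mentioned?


People: Pat, Dave, Hank, Leo. Count = 4

4


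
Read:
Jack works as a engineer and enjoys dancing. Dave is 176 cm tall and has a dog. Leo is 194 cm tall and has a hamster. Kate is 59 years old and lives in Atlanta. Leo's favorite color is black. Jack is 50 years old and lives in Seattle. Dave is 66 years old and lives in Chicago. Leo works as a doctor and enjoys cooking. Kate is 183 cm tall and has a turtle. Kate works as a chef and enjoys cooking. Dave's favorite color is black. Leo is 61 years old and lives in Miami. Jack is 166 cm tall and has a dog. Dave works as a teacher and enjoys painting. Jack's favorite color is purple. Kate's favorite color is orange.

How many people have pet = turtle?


Count: 1

1


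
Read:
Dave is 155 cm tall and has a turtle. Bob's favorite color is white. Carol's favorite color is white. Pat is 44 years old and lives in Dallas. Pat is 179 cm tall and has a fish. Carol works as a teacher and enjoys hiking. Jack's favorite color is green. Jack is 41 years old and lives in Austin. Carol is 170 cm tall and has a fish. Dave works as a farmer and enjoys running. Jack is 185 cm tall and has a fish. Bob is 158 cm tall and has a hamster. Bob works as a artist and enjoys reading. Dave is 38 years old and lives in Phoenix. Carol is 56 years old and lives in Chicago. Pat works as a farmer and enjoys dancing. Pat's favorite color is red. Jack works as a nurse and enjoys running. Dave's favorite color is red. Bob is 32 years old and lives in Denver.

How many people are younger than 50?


Filter: 4

4


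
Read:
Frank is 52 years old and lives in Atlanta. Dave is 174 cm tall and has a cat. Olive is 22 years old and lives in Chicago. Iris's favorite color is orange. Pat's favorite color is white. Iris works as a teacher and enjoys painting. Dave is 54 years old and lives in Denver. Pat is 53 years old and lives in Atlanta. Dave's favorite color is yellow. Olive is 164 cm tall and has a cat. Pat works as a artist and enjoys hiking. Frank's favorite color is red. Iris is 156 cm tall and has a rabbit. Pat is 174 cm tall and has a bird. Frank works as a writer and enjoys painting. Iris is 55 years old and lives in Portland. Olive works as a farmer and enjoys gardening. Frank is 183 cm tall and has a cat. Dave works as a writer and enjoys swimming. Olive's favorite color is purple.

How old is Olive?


Olive is 22 years old

22


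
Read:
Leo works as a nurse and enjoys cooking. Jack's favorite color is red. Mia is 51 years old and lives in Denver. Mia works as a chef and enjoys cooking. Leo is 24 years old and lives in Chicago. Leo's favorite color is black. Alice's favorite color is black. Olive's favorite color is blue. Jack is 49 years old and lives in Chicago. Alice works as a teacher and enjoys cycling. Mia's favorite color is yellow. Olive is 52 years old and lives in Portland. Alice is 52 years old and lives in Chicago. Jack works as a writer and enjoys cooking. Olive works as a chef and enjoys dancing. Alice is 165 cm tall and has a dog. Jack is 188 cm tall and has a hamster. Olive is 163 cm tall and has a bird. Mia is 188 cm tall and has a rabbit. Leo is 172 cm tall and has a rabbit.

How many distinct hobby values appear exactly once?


Unique hobby values: 2

2


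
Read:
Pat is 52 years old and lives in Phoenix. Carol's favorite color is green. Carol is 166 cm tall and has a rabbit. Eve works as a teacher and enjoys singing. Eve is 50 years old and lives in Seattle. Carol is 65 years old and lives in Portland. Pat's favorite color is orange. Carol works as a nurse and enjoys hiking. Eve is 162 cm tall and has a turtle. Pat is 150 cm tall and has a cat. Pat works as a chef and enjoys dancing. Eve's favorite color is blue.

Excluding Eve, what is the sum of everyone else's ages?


Sum (excluding Eve): 117

117


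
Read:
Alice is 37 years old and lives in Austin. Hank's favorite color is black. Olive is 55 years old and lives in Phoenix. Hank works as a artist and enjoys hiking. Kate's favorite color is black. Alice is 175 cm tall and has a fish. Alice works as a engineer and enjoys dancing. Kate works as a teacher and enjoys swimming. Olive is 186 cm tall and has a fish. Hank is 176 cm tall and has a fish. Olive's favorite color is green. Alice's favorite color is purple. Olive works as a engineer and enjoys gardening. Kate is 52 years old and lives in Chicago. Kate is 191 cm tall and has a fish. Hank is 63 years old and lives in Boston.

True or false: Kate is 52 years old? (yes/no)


Kate is actually 52. yes

yes


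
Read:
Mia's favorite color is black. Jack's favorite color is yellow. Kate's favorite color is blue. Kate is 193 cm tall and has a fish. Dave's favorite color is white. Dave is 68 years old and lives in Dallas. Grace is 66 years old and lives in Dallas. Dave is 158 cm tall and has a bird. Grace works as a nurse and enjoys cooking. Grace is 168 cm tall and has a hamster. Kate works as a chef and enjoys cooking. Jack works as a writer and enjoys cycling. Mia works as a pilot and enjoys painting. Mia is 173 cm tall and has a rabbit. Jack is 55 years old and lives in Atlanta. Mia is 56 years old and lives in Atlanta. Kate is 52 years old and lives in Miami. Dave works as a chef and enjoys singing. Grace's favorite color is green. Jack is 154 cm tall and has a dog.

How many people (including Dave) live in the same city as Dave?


Dave lives in Dallas. Count = 2

2
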